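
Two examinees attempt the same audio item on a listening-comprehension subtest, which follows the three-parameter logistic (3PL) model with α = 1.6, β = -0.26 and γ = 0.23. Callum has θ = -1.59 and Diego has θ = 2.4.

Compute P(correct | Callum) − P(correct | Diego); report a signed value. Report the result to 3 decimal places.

P(θ) = γ + (1 − γ) · 1 / (1 + exp(−α(θ − β)))
P(Callum) = 0.3119  [exponent -2.1280]
P(Diego) = 0.9892  [exponent 4.2560]
Difference = 0.3119 − 0.9892 = -0.6773

-0.677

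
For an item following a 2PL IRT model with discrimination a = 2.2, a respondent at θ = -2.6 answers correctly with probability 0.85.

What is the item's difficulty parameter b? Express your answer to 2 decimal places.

-3.39

P(θ) = 1 / (1 + exp(−a(θ − b)))
logit(0.85) = ln(0.85/0.15) = 1.7346
b = θ − logit/(a) = -2.6 − 1.7346/2.2000 = -3.3885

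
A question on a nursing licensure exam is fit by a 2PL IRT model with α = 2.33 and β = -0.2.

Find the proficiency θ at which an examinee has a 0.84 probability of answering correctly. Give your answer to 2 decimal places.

P(θ) = 1 / (1 + exp(−α(θ − β)))
logit = ln(0.8400/0.1600) = 1.6582
θ = β + logit/(α) = -0.2 + 1.6582/2.3300 = 0.5117

0.51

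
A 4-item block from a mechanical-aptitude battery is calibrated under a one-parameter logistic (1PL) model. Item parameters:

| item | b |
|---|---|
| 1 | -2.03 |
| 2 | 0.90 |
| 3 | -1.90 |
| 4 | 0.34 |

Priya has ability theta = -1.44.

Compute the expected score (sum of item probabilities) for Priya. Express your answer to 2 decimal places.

P(theta) = 1 / (1 + exp(−(theta − b)))
P_1 = 1/(1+e^{-0.5900}) = 0.6434
P_2 = 1/(1+e^{2.3400}) = 0.0879
P_3 = 1/(1+e^{-0.4600}) = 0.6130
P_4 = 1/(1+e^{1.7800}) = 0.1443
E[score] = 0.6434 + 0.0879 + 0.6130 + 0.1443 = 1.4885

1.49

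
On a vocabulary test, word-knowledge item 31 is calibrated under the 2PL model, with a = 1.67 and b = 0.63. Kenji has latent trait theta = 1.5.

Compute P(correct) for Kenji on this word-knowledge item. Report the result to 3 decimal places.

0.810

P(theta) = 1 / (1 + exp(−a(theta − b)))
Exponent: 1.67 × (1.5 − 0.63) = 1.4529
1/(1 + e^{-1.4529}) = 0.8104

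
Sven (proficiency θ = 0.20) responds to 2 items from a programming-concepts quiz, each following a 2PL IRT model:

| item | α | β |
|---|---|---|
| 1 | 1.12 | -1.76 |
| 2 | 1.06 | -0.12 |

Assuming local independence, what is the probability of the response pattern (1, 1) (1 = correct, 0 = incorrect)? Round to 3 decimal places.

0.525

P(θ) = 1 / (1 + exp(−α(θ − β)))
P_1 = 1/(1+e^{-2.1952}) = 0.8998
P_2 = 1/(1+e^{-0.3392}) = 0.5840
L = P_1 × P_2 = 0.8998 × 0.5840 = 0.52549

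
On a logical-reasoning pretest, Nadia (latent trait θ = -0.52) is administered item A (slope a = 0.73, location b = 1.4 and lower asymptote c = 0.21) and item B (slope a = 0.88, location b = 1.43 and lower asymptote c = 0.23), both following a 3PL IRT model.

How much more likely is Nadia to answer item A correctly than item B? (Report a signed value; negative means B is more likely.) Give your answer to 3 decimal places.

0.019

P(θ) = c + (1 − c) · 1 / (1 + exp(−a(θ − b)))
P_A = 0.3661
P_B = 0.3473
P_A − P_B = 0.0187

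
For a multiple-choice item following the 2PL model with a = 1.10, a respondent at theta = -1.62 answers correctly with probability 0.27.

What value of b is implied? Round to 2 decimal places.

P(theta) = 1 / (1 + exp(−a(theta − b)))
logit(0.27) = ln(0.27/0.73) = -0.9946
b = theta − logit/(a) = -1.62 − (-0.9946)/1.1000 = -0.7158

-0.72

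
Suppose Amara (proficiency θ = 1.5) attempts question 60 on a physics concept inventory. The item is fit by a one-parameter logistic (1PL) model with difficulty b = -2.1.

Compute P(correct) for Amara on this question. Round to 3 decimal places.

P(θ) = 1 / (1 + exp(−(θ − b)))
Exponent: (1.5 − (-2.1)) = 3.6000
1/(1 + e^{-3.6000}) = 0.9734
P = 0.9734

0.973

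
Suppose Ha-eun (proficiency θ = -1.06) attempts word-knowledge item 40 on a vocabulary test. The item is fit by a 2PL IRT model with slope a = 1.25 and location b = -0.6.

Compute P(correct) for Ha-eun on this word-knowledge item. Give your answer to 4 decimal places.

P(θ) = 1 / (1 + exp(−a(θ − b)))
Exponent: 1.25 × (-1.06 − (-0.6)) = -0.5750
1/(1 + e^{0.5750}) = 0.3601

0.3601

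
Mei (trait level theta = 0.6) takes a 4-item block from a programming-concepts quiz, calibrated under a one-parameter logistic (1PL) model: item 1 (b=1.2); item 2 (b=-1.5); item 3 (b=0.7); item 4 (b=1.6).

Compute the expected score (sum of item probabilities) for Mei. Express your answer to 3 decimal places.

P(theta) = 1 / (1 + exp(−(theta − b)))
P_1 = 1/(1+e^{0.6000}) = 0.3543
P_2 = 1/(1+e^{-2.1000}) = 0.8909
P_3 = 1/(1+e^{0.1000}) = 0.4750
P_4 = 1/(1+e^{1.0000}) = 0.2689
E[score] = 0.3543 + 0.8909 + 0.4750 + 0.2689 = 1.9892

1.989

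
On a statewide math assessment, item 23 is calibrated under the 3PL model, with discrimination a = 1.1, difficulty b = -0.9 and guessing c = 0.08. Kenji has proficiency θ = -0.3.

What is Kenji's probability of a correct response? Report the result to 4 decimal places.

P(θ) = c + (1 − c) · 1 / (1 + exp(−a(θ − b)))
Exponent: 1.1 × (-0.3 − (-0.9)) = 0.6600
1/(1 + e^{-0.6600}) = 0.6593
P = 0.08 + 0.92 × 0.6593 = 0.6865

0.6865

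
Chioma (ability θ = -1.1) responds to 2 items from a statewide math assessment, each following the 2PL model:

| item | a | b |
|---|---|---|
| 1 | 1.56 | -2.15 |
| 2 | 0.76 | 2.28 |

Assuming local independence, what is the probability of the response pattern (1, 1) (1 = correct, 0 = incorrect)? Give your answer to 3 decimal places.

0.060

P(θ) = 1 / (1 + exp(−a(θ − b)))
P_1 = 1/(1+e^{-1.6380}) = 0.8373
P_2 = 1/(1+e^{2.5688}) = 0.0712
L = P_1 × P_2 = 0.8373 × 0.0712 = 0.05959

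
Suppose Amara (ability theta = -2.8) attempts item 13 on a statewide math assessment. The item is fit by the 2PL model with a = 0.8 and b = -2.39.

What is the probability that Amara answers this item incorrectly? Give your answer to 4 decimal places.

0.5813

P(theta) = 1 / (1 + exp(−a(theta − b)))
Exponent: 0.8 × (-2.8 − (-2.39)) = -0.3280
1/(1 + e^{0.3280}) = 0.4187
P(incorrect) = 1 − 0.4187 = 0.5813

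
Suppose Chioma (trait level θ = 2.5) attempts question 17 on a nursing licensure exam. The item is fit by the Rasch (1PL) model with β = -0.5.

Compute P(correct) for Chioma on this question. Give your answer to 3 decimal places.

0.953

P(θ) = 1 / (1 + exp(−(θ − β)))
Exponent: (2.5 − (-0.5)) = 3.0000
1/(1 + e^{-3.0000}) = 0.9526
P = 0.9526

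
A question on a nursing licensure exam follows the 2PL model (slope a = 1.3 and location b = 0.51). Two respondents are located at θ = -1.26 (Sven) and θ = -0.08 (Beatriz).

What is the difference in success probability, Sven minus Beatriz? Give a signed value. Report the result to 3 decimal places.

P(θ) = 1 / (1 + exp(−a(θ − b)))
P(Sven) = 0.0910  [exponent -2.3010]
P(Beatriz) = 0.3171  [exponent -0.7670]
Difference = 0.0910 − 0.3171 = -0.2261

-0.226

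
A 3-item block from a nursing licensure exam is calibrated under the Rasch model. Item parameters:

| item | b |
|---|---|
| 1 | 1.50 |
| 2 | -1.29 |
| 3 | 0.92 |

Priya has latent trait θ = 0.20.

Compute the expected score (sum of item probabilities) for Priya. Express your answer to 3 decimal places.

P(θ) = 1 / (1 + exp(−(θ − b)))
P_1 = 1/(1+e^{1.3000}) = 0.2142
P_2 = 1/(1+e^{-1.4900}) = 0.8161
P_3 = 1/(1+e^{0.7200}) = 0.3274
E[score] = 0.2142 + 0.8161 + 0.3274 = 1.3576

1.358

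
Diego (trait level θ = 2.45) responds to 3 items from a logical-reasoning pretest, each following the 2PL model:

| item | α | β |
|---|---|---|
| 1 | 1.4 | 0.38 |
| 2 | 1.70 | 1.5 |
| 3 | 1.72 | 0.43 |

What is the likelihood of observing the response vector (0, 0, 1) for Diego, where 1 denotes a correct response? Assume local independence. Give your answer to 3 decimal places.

0.008

P(θ) = 1 / (1 + exp(−α(θ − β)))
P_1 = 1/(1+e^{-2.8980}) = 0.9477
P_2 = 1/(1+e^{-1.6150}) = 0.8341
P_3 = 1/(1+e^{-3.4744}) = 0.9700
L = (1−P_1) × (1−P_2) × P_3 = 0.0523 × 0.1659 × 0.9700 = 0.00841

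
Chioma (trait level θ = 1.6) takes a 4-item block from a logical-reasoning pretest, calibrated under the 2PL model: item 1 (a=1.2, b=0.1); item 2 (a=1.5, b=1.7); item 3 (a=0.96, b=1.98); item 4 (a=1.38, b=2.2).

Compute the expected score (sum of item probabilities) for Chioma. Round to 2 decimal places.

2.03

P(θ) = 1 / (1 + exp(−a(θ − b)))
P_1 = 1/(1+e^{-1.8000}) = 0.8581
P_2 = 1/(1+e^{0.1500}) = 0.4626
P_3 = 1/(1+e^{0.3648}) = 0.4098
P_4 = 1/(1+e^{0.8280}) = 0.3041
E[score] = 0.8581 + 0.4626 + 0.4098 + 0.3041 = 2.0346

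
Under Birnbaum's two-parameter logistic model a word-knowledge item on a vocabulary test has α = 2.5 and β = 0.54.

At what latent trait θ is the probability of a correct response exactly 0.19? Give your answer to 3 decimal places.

P(θ) = 1 / (1 + exp(−α(θ − β)))
logit = ln(0.1900/0.8100) = -1.4500
θ = β + logit/(α) = 0.54 + (-1.4500)/2.5000 = -0.0400

-0.040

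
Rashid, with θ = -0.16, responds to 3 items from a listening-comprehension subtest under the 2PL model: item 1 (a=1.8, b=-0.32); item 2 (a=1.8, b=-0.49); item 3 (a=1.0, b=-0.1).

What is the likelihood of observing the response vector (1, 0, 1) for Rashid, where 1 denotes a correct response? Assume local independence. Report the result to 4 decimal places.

P(θ) = 1 / (1 + exp(−a(θ − b)))
P_1 = 1/(1+e^{-0.2880}) = 0.5715
P_2 = 1/(1+e^{-0.5940}) = 0.6443
P_3 = 1/(1+e^{0.0600}) = 0.4850
L = P_1 × (1−P_2) × P_3 = 0.5715 × 0.3557 × 0.4850 = 0.09860

0.0986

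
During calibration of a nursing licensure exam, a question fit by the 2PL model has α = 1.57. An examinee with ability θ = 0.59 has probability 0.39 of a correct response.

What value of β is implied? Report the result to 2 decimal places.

0.87

P(θ) = 1 / (1 + exp(−α(θ − β)))
logit(0.39) = ln(0.39/0.61) = -0.4473
β = θ − logit/(α) = 0.59 − (-0.4473)/1.5700 = 0.8749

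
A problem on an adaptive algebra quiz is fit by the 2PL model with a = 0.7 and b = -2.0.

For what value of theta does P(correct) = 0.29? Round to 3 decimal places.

P(theta) = 1 / (1 + exp(−a(theta − b)))
logit = ln(0.2900/0.7100) = -0.8954
theta = b + logit/(a) = -2.0 + (-0.8954)/0.7000 = -3.2791

-3.279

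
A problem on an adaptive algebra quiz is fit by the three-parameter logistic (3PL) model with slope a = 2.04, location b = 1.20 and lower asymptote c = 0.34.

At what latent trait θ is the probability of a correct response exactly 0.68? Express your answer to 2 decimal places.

P(θ) = c + (1 − c) · 1 / (1 + exp(−a(θ − b)))
Remove guessing floor: (0.68 − 0.34)/(1 − 0.34) = 0.5152
logit = ln(0.5152/0.4848) = 0.0606
θ = b + logit/(a) = 1.20 + 0.0606/2.0400 = 1.2297

1.23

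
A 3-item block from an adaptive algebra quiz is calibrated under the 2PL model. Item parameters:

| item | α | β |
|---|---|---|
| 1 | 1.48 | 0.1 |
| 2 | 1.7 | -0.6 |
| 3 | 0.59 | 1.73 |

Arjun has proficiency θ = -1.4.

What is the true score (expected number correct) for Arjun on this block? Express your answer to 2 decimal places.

0.44

P(θ) = 1 / (1 + exp(−α(θ − β)))
P_1 = 1/(1+e^{2.2200}) = 0.0980
P_2 = 1/(1+e^{1.3600}) = 0.2042
P_3 = 1/(1+e^{1.8467}) = 0.1363
E[score] = 0.0980 + 0.2042 + 0.1363 = 0.4385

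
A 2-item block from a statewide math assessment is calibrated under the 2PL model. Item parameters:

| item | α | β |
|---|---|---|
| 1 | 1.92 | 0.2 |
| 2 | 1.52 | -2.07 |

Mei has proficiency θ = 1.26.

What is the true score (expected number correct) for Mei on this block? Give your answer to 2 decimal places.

P(θ) = 1 / (1 + exp(−α(θ − β)))
P_1 = 1/(1+e^{-2.0352}) = 0.8844
P_2 = 1/(1+e^{-5.0616}) = 0.9937
E[score] = 0.8844 + 0.9937 = 1.8781

1.88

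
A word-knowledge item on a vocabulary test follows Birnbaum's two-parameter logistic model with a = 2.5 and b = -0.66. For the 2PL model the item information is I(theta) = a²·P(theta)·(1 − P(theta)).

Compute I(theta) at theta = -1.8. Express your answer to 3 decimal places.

0.323

P = 1/(1+e^{2.8500}) = 0.0547
P(1−P) = 0.0547 × 0.9453 = 0.0517
I = a² × P(1−P) = 2.5² × 0.0517 = 0.32307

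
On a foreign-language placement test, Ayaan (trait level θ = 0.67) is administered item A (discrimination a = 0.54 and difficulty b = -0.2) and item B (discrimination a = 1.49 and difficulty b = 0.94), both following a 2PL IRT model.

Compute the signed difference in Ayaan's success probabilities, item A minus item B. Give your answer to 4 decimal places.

0.2146

P(θ) = 1 / (1 + exp(−a(θ − b)))
P_A = 0.6153
P_B = 0.4008
P_A − P_B = 0.2146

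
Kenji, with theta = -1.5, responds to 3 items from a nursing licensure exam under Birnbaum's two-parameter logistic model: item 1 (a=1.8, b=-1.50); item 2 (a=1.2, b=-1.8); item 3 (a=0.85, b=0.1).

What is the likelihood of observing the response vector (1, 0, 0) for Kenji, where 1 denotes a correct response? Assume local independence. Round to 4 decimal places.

P(theta) = 1 / (1 + exp(−a(theta − b)))
P_1 = 1/(1+e^{0.0000}) = 0.5000
P_2 = 1/(1+e^{-0.3600}) = 0.5890
P_3 = 1/(1+e^{1.3600}) = 0.2042
L = P_1 × (1−P_2) × (1−P_3) = 0.5000 × 0.4110 × 0.7958 = 0.16351

0.1635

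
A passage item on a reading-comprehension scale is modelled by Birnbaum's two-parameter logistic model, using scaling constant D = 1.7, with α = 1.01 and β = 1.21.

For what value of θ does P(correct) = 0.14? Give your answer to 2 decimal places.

P(θ) = 1 / (1 + exp(−D·α(θ − β)))
logit = ln(0.1400/0.8600) = -1.8153
θ = β + logit/(1.7·α) = 1.21 + (-1.8153)/1.7170 = 0.1528

0.15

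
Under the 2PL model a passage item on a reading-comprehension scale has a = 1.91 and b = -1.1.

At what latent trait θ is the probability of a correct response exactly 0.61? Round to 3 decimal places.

-0.866

P(θ) = 1 / (1 + exp(−a(θ − b)))
logit = ln(0.6100/0.3900) = 0.4473
θ = b + logit/(a) = -1.1 + 0.4473/1.9100 = -0.8658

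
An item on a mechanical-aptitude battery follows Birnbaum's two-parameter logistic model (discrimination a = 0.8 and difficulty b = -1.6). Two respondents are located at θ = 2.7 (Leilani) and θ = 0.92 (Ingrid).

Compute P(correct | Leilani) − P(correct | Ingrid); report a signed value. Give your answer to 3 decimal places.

0.086

P(θ) = 1 / (1 + exp(−a(θ − b)))
P(Leilani) = 0.9689  [exponent 3.4400]
P(Ingrid) = 0.8825  [exponent 2.0160]
Difference = 0.9689 − 0.8825 = 0.0865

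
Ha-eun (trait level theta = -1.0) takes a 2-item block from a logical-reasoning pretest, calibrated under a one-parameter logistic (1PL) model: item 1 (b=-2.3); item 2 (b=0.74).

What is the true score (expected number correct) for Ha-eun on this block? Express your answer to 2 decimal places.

0.94

P(theta) = 1 / (1 + exp(−(theta − b)))
P_1 = 1/(1+e^{-1.3000}) = 0.7858
P_2 = 1/(1+e^{1.7400}) = 0.1493
E[score] = 0.7858 + 0.1493 = 0.9351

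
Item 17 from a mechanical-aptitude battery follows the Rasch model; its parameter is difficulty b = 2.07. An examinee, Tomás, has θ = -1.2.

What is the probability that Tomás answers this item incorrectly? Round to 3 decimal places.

0.963

P(θ) = 1 / (1 + exp(−(θ − b)))
Exponent: (-1.2 − 2.07) = -3.2700
1/(1 + e^{3.2700}) = 0.0366
P = 0.0366
P(incorrect) = 1 − 0.0366 = 0.9634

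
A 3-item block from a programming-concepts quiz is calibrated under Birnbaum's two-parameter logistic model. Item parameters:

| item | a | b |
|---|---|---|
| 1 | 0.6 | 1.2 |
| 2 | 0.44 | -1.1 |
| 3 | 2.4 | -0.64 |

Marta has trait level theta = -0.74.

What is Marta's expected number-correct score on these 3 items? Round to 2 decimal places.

1.22

P(theta) = 1 / (1 + exp(−a(theta − b)))
P_1 = 1/(1+e^{1.1640}) = 0.2379
P_2 = 1/(1+e^{-0.1584}) = 0.5395
P_3 = 1/(1+e^{0.2400}) = 0.4403
E[score] = 0.2379 + 0.5395 + 0.4403 = 1.2177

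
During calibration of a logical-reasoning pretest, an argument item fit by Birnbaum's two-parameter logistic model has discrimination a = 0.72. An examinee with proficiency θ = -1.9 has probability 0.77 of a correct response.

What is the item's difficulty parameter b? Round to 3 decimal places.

P(θ) = 1 / (1 + exp(−a(θ − b)))
logit(0.77) = ln(0.77/0.23) = 1.2083
b = θ − logit/(a) = -1.9 − 1.2083/0.7200 = -3.5782

-3.578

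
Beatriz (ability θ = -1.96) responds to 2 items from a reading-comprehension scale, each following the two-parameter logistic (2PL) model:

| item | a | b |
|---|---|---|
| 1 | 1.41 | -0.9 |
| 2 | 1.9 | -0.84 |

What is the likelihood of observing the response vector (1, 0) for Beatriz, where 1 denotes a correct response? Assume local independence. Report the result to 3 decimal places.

P(θ) = 1 / (1 + exp(−a(θ − b)))
P_1 = 1/(1+e^{1.4946}) = 0.1832
P_2 = 1/(1+e^{2.1280}) = 0.1064
L = P_1 × (1−P_2) = 0.1832 × 0.8936 = 0.16374

0.164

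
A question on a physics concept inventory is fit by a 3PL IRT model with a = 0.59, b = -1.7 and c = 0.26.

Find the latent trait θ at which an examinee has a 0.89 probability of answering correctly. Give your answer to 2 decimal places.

1.26

P(θ) = c + (1 − c) · 1 / (1 + exp(−a(θ − b)))
Remove guessing floor: (0.89 − 0.26)/(1 − 0.26) = 0.8514
logit = ln(0.8514/0.1486) = 1.7452
θ = b + logit/(a) = -1.7 + 1.7452/0.5900 = 1.2580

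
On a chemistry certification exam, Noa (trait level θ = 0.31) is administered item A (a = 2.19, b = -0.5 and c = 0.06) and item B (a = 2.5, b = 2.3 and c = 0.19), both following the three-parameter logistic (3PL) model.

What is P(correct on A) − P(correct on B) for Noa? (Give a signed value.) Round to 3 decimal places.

P(θ) = c + (1 − c) · 1 / (1 + exp(−a(θ − b)))
P_A = 0.8636
P_B = 0.1956
P_A − P_B = 0.6681

0.668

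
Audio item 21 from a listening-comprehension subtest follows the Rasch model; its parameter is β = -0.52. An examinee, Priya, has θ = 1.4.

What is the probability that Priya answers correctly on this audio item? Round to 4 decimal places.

P(θ) = 1 / (1 + exp(−(θ − β)))
Exponent: (1.4 − (-0.52)) = 1.9200
1/(1 + e^{-1.9200}) = 0.8721
P = 0.8721

0.8721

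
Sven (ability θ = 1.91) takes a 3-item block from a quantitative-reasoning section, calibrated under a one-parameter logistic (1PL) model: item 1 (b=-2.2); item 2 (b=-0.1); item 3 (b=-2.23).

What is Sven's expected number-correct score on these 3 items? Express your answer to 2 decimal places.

2.85

P(θ) = 1 / (1 + exp(−(θ − b)))
P_1 = 1/(1+e^{-4.1100}) = 0.9839
P_2 = 1/(1+e^{-2.0100}) = 0.8818
P_3 = 1/(1+e^{-4.1400}) = 0.9843
E[score] = 0.9839 + 0.8818 + 0.9843 = 2.8500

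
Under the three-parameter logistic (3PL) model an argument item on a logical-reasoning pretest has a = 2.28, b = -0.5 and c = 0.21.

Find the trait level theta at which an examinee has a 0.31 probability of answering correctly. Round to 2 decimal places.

P(theta) = c + (1 − c) · 1 / (1 + exp(−a(theta − b)))
Remove guessing floor: (0.31 − 0.21)/(1 − 0.21) = 0.1266
logit = ln(0.1266/0.8734) = -1.9315
theta = b + logit/(a) = -0.5 + (-1.9315)/2.2800 = -1.3472

-1.35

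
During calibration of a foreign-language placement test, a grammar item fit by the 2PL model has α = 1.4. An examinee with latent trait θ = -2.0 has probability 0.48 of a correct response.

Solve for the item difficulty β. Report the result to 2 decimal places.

-1.94

P(θ) = 1 / (1 + exp(−α(θ − β)))
logit(0.48) = ln(0.48/0.52) = -0.0800
β = θ − logit/(α) = -2.0 − (-0.0800)/1.4000 = -1.9428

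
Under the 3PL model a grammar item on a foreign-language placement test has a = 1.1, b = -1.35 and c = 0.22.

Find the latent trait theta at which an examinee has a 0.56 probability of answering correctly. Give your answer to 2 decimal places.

-1.58

P(theta) = c + (1 − c) · 1 / (1 + exp(−a(theta − b)))
Remove guessing floor: (0.56 − 0.22)/(1 − 0.22) = 0.4359
logit = ln(0.4359/0.5641) = -0.2578
theta = b + logit/(a) = -1.35 + (-0.2578)/1.1000 = -1.5844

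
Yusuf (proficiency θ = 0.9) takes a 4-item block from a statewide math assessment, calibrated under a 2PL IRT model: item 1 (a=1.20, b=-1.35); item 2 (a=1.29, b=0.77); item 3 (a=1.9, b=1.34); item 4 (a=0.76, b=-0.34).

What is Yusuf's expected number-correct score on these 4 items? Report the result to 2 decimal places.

P(θ) = 1 / (1 + exp(−a(θ − b)))
P_1 = 1/(1+e^{-2.7000}) = 0.9370
P_2 = 1/(1+e^{-0.1677}) = 0.5418
P_3 = 1/(1+e^{0.8360}) = 0.3024
P_4 = 1/(1+e^{-0.9424}) = 0.7196
E[score] = 0.9370 + 0.5418 + 0.3024 + 0.7196 = 2.5008

2.50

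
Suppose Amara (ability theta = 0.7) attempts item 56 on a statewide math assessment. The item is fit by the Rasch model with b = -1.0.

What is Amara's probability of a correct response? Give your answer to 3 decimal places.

P(theta) = 1 / (1 + exp(−(theta − b)))
Exponent: (0.7 − (-1.0)) = 1.7000
1/(1 + e^{-1.7000}) = 0.8455
P = 0.8455

0.846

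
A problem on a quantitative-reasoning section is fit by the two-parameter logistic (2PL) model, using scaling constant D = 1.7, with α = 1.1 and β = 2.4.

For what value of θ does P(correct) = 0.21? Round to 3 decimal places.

1.691

P(θ) = 1 / (1 + exp(−D·α(θ − β)))
logit = ln(0.2100/0.7900) = -1.3249
θ = β + logit/(1.7·α) = 2.4 + (-1.3249)/1.8700 = 1.6915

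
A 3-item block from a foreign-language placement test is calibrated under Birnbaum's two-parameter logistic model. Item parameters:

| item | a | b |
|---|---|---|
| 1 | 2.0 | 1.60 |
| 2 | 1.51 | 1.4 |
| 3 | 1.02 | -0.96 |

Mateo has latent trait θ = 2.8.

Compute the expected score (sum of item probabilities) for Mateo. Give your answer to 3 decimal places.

2.788

P(θ) = 1 / (1 + exp(−a(θ − b)))
P_1 = 1/(1+e^{-2.4000}) = 0.9168
P_2 = 1/(1+e^{-2.1140}) = 0.8923
P_3 = 1/(1+e^{-3.8352}) = 0.9789
E[score] = 0.9168 + 0.8923 + 0.9789 = 2.7879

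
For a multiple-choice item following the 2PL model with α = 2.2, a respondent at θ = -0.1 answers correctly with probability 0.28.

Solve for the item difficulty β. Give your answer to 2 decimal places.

P(θ) = 1 / (1 + exp(−α(θ − β)))
logit(0.28) = ln(0.28/0.72) = -0.9445
β = θ − logit/(α) = -0.1 − (-0.9445)/2.2000 = 0.3293

0.33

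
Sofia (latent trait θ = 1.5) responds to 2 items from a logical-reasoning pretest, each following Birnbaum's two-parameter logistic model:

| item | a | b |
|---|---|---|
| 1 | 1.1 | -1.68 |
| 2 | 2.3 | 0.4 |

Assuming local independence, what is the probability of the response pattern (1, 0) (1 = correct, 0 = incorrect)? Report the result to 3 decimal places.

P(θ) = 1 / (1 + exp(−a(θ − b)))
P_1 = 1/(1+e^{-3.4980}) = 0.9706
P_2 = 1/(1+e^{-2.5300}) = 0.9262
L = P_1 × (1−P_2) = 0.9706 × 0.0738 = 0.07161

0.072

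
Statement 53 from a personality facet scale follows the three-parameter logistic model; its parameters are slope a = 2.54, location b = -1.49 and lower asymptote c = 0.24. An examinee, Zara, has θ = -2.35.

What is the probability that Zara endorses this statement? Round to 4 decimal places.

0.3169

P(θ) = c + (1 − c) · 1 / (1 + exp(−a(θ − b)))
Exponent: 2.54 × (-2.35 − (-1.49)) = -2.1844
1/(1 + e^{2.1844}) = 0.1012
P = 0.24 + 0.76 × 0.1012 = 0.3169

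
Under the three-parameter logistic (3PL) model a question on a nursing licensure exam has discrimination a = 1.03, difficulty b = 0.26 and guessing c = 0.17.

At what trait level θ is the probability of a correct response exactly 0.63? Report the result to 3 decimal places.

P(θ) = c + (1 − c) · 1 / (1 + exp(−a(θ − b)))
Remove guessing floor: (0.63 − 0.17)/(1 − 0.17) = 0.5542
logit = ln(0.5542/0.4458) = 0.2177
θ = b + logit/(a) = 0.26 + 0.2177/1.0300 = 0.4714

0.471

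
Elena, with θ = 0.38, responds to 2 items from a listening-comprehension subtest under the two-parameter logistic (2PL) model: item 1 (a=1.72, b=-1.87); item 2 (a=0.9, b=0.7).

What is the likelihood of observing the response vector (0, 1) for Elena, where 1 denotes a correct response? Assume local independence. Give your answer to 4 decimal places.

P(θ) = 1 / (1 + exp(−a(θ − b)))
P_1 = 1/(1+e^{-3.8700}) = 0.9796
P_2 = 1/(1+e^{0.2880}) = 0.4285
L = (1−P_1) × P_2 = 0.0204 × 0.4285 = 0.00876

0.0088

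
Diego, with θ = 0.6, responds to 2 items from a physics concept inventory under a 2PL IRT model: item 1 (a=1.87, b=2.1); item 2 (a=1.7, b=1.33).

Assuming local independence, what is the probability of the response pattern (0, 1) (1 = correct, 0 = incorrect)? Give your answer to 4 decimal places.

P(θ) = 1 / (1 + exp(−a(θ − b)))
P_1 = 1/(1+e^{2.8050}) = 0.0571
P_2 = 1/(1+e^{1.2410}) = 0.2243
L = (1−P_1) × P_2 = 0.9429 × 0.2243 = 0.21147

0.2115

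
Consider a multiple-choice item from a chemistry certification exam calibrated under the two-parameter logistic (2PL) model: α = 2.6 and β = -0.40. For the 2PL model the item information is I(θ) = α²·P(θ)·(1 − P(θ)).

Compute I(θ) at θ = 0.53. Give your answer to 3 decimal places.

0.508

P = 1/(1+e^{-2.4180}) = 0.9182
P(1−P) = 0.9182 × 0.0818 = 0.0751
I = α² × P(1−P) = 2.6² × 0.0751 = 0.50779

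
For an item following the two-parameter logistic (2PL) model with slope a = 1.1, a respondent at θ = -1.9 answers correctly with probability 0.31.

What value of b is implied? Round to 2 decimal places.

P(θ) = 1 / (1 + exp(−a(θ − b)))
logit(0.31) = ln(0.31/0.69) = -0.8001
b = θ − logit/(a) = -1.9 − (-0.8001)/1.1000 = -1.1726

-1.17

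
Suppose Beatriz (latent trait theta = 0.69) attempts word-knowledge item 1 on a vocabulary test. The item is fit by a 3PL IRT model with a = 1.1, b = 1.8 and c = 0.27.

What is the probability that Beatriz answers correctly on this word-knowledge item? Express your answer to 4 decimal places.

0.4363

P(theta) = c + (1 − c) · 1 / (1 + exp(−a(theta − b)))
Exponent: 1.1 × (0.69 − 1.8) = -1.2210
1/(1 + e^{1.2210}) = 0.2278
P = 0.27 + 0.73 × 0.2278 = 0.4363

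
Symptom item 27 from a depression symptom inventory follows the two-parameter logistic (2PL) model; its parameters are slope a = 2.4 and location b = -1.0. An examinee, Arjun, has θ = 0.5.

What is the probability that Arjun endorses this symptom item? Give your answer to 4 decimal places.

0.9734

P(θ) = 1 / (1 + exp(−a(θ − b)))
Exponent: 2.4 × (0.5 − (-1.0)) = 3.6000
1/(1 + e^{-3.6000}) = 0.9734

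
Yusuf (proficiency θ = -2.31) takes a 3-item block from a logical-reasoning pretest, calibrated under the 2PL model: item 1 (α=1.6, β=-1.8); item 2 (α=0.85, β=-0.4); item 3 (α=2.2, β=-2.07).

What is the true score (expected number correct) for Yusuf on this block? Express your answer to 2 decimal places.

0.84

P(θ) = 1 / (1 + exp(−α(θ − β)))
P_1 = 1/(1+e^{0.8160}) = 0.3066
P_2 = 1/(1+e^{1.6235}) = 0.1647
P_3 = 1/(1+e^{0.5280}) = 0.3710
E[score] = 0.3066 + 0.1647 + 0.3710 = 0.8423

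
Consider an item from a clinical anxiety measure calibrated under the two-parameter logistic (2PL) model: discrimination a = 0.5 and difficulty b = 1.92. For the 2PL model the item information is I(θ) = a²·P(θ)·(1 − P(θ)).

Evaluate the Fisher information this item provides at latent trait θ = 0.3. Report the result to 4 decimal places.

P = 1/(1+e^{0.8100}) = 0.3079
P(1−P) = 0.3079 × 0.6921 = 0.2131
I = a² × P(1−P) = 0.5² × 0.2131 = 0.05327

0.0533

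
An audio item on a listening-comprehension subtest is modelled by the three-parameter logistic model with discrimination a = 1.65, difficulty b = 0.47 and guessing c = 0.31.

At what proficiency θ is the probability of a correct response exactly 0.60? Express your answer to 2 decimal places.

P(θ) = c + (1 − c) · 1 / (1 + exp(−a(θ − b)))
Remove guessing floor: (0.60 − 0.31)/(1 − 0.31) = 0.4203
logit = ln(0.4203/0.5797) = -0.3216
θ = b + logit/(a) = 0.47 + (-0.3216)/1.6500 = 0.2751

0.28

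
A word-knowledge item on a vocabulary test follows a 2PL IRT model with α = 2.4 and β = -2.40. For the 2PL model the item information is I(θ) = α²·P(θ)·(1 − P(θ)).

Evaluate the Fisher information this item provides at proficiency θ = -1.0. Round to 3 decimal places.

P = 1/(1+e^{-3.3600}) = 0.9664
P(1−P) = 0.9664 × 0.0336 = 0.0324
I = α² × P(1−P) = 2.4² × 0.0324 = 0.18687

0.187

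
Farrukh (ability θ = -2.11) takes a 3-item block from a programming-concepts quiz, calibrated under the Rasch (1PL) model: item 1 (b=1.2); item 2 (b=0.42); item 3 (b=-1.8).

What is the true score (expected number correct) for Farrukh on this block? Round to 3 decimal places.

0.532

P(θ) = 1 / (1 + exp(−(θ − b)))
P_1 = 1/(1+e^{3.3100}) = 0.0352
P_2 = 1/(1+e^{2.5300}) = 0.0738
P_3 = 1/(1+e^{0.3100}) = 0.4231
E[score] = 0.0352 + 0.0738 + 0.4231 = 0.5321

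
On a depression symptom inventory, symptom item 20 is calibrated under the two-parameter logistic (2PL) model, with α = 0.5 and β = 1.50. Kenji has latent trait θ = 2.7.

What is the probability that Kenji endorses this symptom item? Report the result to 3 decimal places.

0.646

P(θ) = 1 / (1 + exp(−α(θ − β)))
Exponent: 0.5 × (2.7 − 1.50) = 0.6000
1/(1 + e^{-0.6000}) = 0.6457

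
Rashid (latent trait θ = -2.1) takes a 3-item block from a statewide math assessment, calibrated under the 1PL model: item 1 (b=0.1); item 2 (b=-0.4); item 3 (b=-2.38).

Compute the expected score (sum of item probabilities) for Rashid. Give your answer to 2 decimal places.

0.82

P(θ) = 1 / (1 + exp(−(θ − b)))
P_1 = 1/(1+e^{2.2000}) = 0.0998
P_2 = 1/(1+e^{1.7000}) = 0.1545
P_3 = 1/(1+e^{-0.2800}) = 0.5695
E[score] = 0.0998 + 0.1545 + 0.5695 = 0.8238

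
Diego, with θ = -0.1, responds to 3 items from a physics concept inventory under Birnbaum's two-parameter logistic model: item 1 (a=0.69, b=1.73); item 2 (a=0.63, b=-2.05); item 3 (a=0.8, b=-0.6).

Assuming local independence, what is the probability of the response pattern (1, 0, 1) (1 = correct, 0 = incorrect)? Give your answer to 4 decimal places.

P(θ) = 1 / (1 + exp(−a(θ − b)))
P_1 = 1/(1+e^{1.2627}) = 0.2205
P_2 = 1/(1+e^{-1.2285}) = 0.7736
P_3 = 1/(1+e^{-0.4000}) = 0.5987
L = P_1 × (1−P_2) × P_3 = 0.2205 × 0.2264 × 0.5987 = 0.02989

0.0299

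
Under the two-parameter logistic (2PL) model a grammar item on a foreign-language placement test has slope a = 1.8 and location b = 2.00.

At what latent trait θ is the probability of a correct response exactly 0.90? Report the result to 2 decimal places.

P(θ) = 1 / (1 + exp(−a(θ − b)))
logit = ln(0.9000/0.1000) = 2.1972
θ = b + logit/(a) = 2.00 + 2.1972/1.8000 = 3.2207

3.22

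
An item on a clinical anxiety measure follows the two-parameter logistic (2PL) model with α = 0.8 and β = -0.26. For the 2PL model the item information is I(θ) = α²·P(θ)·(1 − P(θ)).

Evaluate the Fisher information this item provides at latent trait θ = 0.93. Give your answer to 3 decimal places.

P = 1/(1+e^{-0.9520}) = 0.7215
P(1−P) = 0.7215 × 0.2785 = 0.2009
I = α² × P(1−P) = 0.8² × 0.2009 = 0.12860

0.129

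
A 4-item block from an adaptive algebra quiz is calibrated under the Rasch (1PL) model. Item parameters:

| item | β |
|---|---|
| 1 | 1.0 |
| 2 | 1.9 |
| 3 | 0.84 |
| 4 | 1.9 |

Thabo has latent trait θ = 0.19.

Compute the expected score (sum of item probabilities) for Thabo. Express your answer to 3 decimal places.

P(θ) = 1 / (1 + exp(−(θ − β)))
P_1 = 1/(1+e^{0.8100}) = 0.3079
P_2 = 1/(1+e^{1.7100}) = 0.1532
P_3 = 1/(1+e^{0.6500}) = 0.3430
P_4 = 1/(1+e^{1.7100}) = 0.1532
E[score] = 0.3079 + 0.1532 + 0.3430 + 0.1532 = 0.9572

0.957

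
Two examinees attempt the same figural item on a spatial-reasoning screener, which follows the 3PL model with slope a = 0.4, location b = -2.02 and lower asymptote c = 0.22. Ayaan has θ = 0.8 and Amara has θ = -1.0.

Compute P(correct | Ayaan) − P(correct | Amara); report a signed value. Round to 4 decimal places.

0.1208

P(θ) = c + (1 − c) · 1 / (1 + exp(−a(θ − b)))
P(Ayaan) = 0.8093  [exponent 1.1280]
P(Amara) = 0.6885  [exponent 0.4080]
Difference = 0.8093 − 0.6885 = 0.1208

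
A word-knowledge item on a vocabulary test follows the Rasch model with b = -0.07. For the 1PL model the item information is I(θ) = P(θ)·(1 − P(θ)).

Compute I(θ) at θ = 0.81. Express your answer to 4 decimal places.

0.2072

P = 1/(1+e^{-0.8800}) = 0.7068
P(1−P) = 0.7068 × 0.2932 = 0.2072
I = P(1−P) = 0.20722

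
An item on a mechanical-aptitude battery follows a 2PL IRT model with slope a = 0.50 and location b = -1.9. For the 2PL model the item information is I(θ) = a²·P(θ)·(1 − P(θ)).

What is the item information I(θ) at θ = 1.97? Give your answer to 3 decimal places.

0.028

P = 1/(1+e^{-1.9350}) = 0.8738
P(1−P) = 0.8738 × 0.1262 = 0.1103
I = a² × P(1−P) = 0.50² × 0.1103 = 0.02757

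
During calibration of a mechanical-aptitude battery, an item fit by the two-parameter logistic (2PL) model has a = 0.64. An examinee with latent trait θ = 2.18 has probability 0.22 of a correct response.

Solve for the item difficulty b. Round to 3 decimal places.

4.158

P(θ) = 1 / (1 + exp(−a(θ − b)))
logit(0.22) = ln(0.22/0.78) = -1.2657
b = θ − logit/(a) = 2.18 − (-1.2657)/0.6400 = 4.1576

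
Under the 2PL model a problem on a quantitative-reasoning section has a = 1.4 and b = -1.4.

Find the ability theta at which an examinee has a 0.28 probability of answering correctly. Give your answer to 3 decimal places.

-2.075

P(theta) = 1 / (1 + exp(−a(theta − b)))
logit = ln(0.2800/0.7200) = -0.9445
theta = b + logit/(a) = -1.4 + (-0.9445)/1.4000 = -2.0746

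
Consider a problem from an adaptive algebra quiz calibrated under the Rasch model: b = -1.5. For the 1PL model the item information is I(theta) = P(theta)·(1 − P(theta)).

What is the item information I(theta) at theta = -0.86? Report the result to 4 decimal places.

0.2261

P = 1/(1+e^{-0.6400}) = 0.6548
P(1−P) = 0.6548 × 0.3452 = 0.2261
I = P(1−P) = 0.22605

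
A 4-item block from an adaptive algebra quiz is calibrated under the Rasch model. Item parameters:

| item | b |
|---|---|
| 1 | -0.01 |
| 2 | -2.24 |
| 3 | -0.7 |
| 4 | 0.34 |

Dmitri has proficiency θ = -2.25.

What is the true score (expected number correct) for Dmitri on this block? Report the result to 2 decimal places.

P(θ) = 1 / (1 + exp(−(θ − b)))
P_1 = 1/(1+e^{2.2400}) = 0.0962
P_2 = 1/(1+e^{0.0100}) = 0.4975
P_3 = 1/(1+e^{1.5500}) = 0.1751
P_4 = 1/(1+e^{2.5900}) = 0.0698
E[score] = 0.0962 + 0.4975 + 0.1751 + 0.0698 = 0.8386

0.84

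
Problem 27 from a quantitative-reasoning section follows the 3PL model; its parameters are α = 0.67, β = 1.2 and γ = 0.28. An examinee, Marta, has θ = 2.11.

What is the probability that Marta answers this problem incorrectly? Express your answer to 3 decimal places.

0.254

P(θ) = γ + (1 − γ) · 1 / (1 + exp(−α(θ − β)))
Exponent: 0.67 × (2.11 − 1.2) = 0.6097
1/(1 + e^{-0.6097}) = 0.6479
P = 0.28 + 0.72 × 0.6479 = 0.7465
P(incorrect) = 1 − 0.7465 = 0.2535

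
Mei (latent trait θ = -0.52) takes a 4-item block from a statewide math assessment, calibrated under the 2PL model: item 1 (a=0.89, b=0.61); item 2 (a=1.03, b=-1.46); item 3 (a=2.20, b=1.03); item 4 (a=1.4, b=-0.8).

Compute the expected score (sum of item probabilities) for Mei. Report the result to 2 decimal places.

P(θ) = 1 / (1 + exp(−a(θ − b)))
P_1 = 1/(1+e^{1.0057}) = 0.2678
P_2 = 1/(1+e^{-0.9682}) = 0.7248
P_3 = 1/(1+e^{3.4100}) = 0.0320
P_4 = 1/(1+e^{-0.3920}) = 0.5968
E[score] = 0.2678 + 0.7248 + 0.0320 + 0.5968 = 1.6213

1.62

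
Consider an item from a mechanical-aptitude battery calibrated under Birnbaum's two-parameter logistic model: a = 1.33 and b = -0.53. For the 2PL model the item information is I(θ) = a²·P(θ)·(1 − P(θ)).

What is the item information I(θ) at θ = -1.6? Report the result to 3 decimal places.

P = 1/(1+e^{1.4231}) = 0.1942
P(1−P) = 0.1942 × 0.8058 = 0.1565
I = a² × P(1−P) = 1.33² × 0.1565 = 0.27678

0.277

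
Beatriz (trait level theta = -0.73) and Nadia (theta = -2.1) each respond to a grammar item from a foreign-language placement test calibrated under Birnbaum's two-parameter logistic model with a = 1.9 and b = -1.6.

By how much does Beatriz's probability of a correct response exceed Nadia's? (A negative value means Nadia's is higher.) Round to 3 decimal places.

P(theta) = 1 / (1 + exp(−a(theta − b)))
P(Beatriz) = 0.8393  [exponent 1.6530]
P(Nadia) = 0.2789  [exponent -0.9500]
Difference = 0.8393 − 0.2789 = 0.5604

0.560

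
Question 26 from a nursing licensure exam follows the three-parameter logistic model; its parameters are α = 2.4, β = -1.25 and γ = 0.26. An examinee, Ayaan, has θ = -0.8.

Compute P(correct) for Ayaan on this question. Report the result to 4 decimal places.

P(θ) = γ + (1 − γ) · 1 / (1 + exp(−α(θ − β)))
Exponent: 2.4 × (-0.8 − (-1.25)) = 1.0800
1/(1 + e^{-1.0800}) = 0.7465
P = 0.26 + 0.74 × 0.7465 = 0.8124

0.8124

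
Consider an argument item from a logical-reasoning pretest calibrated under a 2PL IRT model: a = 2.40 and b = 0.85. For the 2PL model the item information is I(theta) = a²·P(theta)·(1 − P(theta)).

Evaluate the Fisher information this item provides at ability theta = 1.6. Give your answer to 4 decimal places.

0.7012

P = 1/(1+e^{-1.8000}) = 0.8581
P(1−P) = 0.8581 × 0.1419 = 0.1217
I = a² × P(1−P) = 2.40² × 0.1217 = 0.70116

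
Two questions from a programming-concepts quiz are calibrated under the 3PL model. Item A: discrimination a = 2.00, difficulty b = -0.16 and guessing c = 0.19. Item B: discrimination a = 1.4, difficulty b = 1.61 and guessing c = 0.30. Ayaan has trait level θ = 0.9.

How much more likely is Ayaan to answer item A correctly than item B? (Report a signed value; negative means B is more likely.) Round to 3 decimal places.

P(θ) = c + (1 − c) · 1 / (1 + exp(−a(θ − b)))
P_A = 0.9132
P_B = 0.4891
P_A − P_B = 0.4241

0.424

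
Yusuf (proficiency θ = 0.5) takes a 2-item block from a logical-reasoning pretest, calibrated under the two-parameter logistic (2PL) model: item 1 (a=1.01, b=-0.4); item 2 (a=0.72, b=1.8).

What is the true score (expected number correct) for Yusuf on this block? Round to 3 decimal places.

P(θ) = 1 / (1 + exp(−a(θ − b)))
P_1 = 1/(1+e^{-0.9090}) = 0.7128
P_2 = 1/(1+e^{0.9360}) = 0.2817
E[score] = 0.7128 + 0.2817 = 0.9945

0.995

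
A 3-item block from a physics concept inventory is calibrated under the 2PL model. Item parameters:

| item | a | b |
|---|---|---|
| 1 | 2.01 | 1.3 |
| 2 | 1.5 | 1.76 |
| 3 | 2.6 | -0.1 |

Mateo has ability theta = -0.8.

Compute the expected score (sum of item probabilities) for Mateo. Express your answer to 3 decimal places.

0.175

P(theta) = 1 / (1 + exp(−a(theta − b)))
P_1 = 1/(1+e^{4.2210}) = 0.0145
P_2 = 1/(1+e^{3.8400}) = 0.0210
P_3 = 1/(1+e^{1.8200}) = 0.1394
E[score] = 0.0145 + 0.0210 + 0.1394 = 0.1749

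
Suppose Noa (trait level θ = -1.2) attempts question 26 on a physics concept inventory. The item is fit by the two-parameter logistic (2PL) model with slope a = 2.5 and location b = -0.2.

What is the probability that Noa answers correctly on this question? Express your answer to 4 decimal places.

0.0759

P(θ) = 1 / (1 + exp(−a(θ − b)))
Exponent: 2.5 × (-1.2 − (-0.2)) = -2.5000
1/(1 + e^{2.5000}) = 0.0759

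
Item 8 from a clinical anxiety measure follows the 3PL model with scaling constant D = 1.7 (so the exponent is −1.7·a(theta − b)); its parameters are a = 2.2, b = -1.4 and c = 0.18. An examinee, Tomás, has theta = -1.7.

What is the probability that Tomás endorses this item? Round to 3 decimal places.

0.381

P(theta) = c + (1 − c) · 1 / (1 + exp(−D·a(theta − b)))
Exponent: 1.7 × 2.2 × (-1.7 − (-1.4)) = -1.1220
1/(1 + e^{1.1220}) = 0.2456
P = 0.18 + 0.82 × 0.2456 = 0.3814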